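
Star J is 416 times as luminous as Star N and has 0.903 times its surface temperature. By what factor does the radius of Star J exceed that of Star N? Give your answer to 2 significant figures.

L ∝ R²T⁴ gives R ∝ √L / T², so
R_J/R_N = √(416) / (0.903)² = 20.40 / 0.8154 = 25.01.

25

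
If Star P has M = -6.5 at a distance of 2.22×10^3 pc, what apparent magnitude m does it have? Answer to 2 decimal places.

5.23

m = M + 5 log₁₀(d/10 pc) = -6.5 + 5 log₁₀(2.22×10^3/10)
  = -6.5 + 5 × 2.346 = -6.5 + 11.73 = 5.23.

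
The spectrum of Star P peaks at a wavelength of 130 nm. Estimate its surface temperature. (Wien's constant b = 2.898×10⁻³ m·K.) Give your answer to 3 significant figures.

T = b/λ_max = 2.898×10⁻³ / (130×10⁻⁹) = 2.229×10^4 K.

2.23×10^4 K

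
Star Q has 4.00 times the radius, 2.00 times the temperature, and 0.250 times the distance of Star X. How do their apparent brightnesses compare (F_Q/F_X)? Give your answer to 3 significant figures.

4.10×10^3

L_Q/L_X = (R_Q/R_X)²(T_Q/T_X)⁴ = (4.00)² × (2.00)⁴ = 256.0.
F_Q/F_X = (L_Q/L_X)/(d_Q/d_X)² = 256.0 / (0.250)² = 4096.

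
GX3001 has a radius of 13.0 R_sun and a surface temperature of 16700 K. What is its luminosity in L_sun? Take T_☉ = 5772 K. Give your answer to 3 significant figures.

L/L_☉ = (R/R_☉)² (T/T_☉)⁴ = (13.0)² × (16700/5772)⁴
       = 169.0 × (2.893)⁴ = 169.0 × 70.07 = 1.184×10^4.

1.18×10^4 L_sun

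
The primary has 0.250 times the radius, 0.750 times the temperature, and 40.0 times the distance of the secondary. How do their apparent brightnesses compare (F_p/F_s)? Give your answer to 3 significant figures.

1.24×10^-5

L_p/L_s = (R_p/R_s)²(T_p/T_s)⁴ = (0.250)² × (0.750)⁴ = 0.01978.
F_p/F_s = (L_p/L_s)/(d_p/d_s)² = 0.01978 / (40.0)² = 1.236×10^-5.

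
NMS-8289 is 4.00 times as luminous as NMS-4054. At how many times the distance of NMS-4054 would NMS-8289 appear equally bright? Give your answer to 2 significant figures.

Equal flux requires L_NMS-8289/d_NMS-8289² = L_NMS-4054/d_NMS-4054², so d_NMS-8289/d_NMS-4054 = √(L_NMS-8289/L_NMS-4054)
= √(4.00) = 2.000.

2.0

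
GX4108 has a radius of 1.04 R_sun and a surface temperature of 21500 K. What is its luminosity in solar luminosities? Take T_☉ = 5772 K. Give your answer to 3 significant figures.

208 solar luminosities

L/L_☉ = (R/R_☉)² (T/T_☉)⁴ = (1.04)² × (21500/5772)⁴
       = 1.082 × (3.725)⁴ = 1.082 × 192.5 = 208.2.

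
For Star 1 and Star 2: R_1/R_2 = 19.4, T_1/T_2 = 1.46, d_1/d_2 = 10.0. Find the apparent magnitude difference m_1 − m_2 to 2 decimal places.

-3.08

L_1/L_2 = (19.4)²(1.46)⁴ = 1710.
F_1/F_2 = (L_1/L_2)/(d_1/d_2)² = 1710/100.0 = 17.10.
m_1 − m_2 = −2.5 log₁₀(17.10) = -3.08.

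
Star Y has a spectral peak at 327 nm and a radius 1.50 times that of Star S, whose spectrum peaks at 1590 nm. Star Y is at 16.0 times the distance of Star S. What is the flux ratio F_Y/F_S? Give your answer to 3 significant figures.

Wien's law: T_Y/T_S = λ_S/λ_Y = 1590/327 = 4.862.
L_Y/L_S = (R_Y/R_S)²(T_Y/T_S)⁴ = (1.50)²(4.862)⁴ = 1258.
F_Y/F_S = (L_Y/L_S)/(d_Y/d_S)² = 1258/(16.0)² = 4.913.

4.91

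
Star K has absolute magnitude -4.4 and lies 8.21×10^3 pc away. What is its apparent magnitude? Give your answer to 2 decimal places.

m = M + 5 log₁₀(d/10 pc) = -4.4 + 5 log₁₀(8.21×10^3/10)
  = -4.4 + 5 × 2.914 = -4.4 + 14.57 = 10.17.

10.17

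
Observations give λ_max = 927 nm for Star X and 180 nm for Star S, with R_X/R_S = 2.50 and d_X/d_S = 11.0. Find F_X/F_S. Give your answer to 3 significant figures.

Wien's law: T_X/T_S = λ_S/λ_X = 180/927 = 0.1942.
L_X/L_S = (R_X/R_S)²(T_X/T_S)⁴ = (2.50)²(0.1942)⁴ = 0.008885.
F_X/F_S = (L_X/L_S)/(d_X/d_S)² = 0.008885/(11.0)² = 7.343×10^-5.

7.34×10^-5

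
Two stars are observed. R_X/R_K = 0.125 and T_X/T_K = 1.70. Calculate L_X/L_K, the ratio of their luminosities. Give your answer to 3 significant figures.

From the Stefan–Boltzmann law, L ∝ R²T⁴, so
L_X/L_K = (R_X/R_K)² (T_X/T_K)⁴ = (0.125)² × (1.70)⁴ = 0.01562 × 8.352 = 0.1305.

0.131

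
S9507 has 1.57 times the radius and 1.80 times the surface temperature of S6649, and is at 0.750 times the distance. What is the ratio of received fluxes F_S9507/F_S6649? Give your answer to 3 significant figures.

46.0

L_S9507/L_S6649 = (R_S9507/R_S6649)²(T_S9507/T_S6649)⁴ = (1.57)² × (1.80)⁴ = 25.88.
F_S9507/F_S6649 = (L_S9507/L_S6649)/(d_S9507/d_S6649)² = 25.88 / (0.750)² = 46.00.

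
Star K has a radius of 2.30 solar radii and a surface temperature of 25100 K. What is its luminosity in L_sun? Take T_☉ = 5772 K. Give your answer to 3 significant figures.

1.89×10^3 L_sun

L/L_☉ = (R/R_☉)² (T/T_☉)⁴ = (2.30)² × (25100/5772)⁴
       = 5.290 × (4.349)⁴ = 5.290 × 357.6 = 1892.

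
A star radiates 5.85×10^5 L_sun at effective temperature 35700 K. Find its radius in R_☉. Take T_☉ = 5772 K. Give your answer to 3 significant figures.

20.0 R_☉

R/R_☉ = √(L/L_☉) / (T/T_☉)² = √(5.85×10^5) / (6.185)²
       = 764.9 / 38.25 = 19.99.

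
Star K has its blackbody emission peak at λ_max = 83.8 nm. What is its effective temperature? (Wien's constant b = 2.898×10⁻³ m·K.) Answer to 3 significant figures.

3.46×10^4 K

T = b/λ_max = 2.898×10⁻³ / (83.8×10⁻⁹) = 3.458×10^4 K.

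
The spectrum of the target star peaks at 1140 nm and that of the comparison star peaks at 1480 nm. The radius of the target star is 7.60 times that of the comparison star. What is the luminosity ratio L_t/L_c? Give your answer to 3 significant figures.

Wien's law gives T ∝ 1/λ_max, so T_t/T_c = λ_c/λ_t = 1480/1140 = 1.298.
Then L ∝ R²T⁴ gives L_t/L_c = (7.60)² × (1.298)⁴ = 57.76 × 2.841 = 164.1.

164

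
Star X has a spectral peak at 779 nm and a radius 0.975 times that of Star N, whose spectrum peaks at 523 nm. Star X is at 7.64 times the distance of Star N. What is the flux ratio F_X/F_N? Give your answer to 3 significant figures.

0.00331

Wien's law: T_X/T_N = λ_N/λ_X = 523/779 = 0.6714.
L_X/L_N = (R_X/R_N)²(T_X/T_N)⁴ = (0.975)²(0.6714)⁴ = 0.1931.
F_X/F_N = (L_X/L_N)/(d_X/d_N)² = 0.1931/(7.64)² = 0.003309.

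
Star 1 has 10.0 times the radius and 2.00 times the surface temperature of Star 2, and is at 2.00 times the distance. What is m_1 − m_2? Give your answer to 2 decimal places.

-6.51

L_1/L_2 = (10.0)²(2.00)⁴ = 1600.
F_1/F_2 = (L_1/L_2)/(d_1/d_2)² = 1600/4.000 = 400.0.
m_1 − m_2 = −2.5 log₁₀(400.0) = -6.51.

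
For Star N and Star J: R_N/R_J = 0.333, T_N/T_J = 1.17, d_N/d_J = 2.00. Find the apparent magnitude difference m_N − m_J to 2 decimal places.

L_N/L_J = (0.333)²(1.17)⁴ = 0.2078.
F_N/F_J = (L_N/L_J)/(d_N/d_J)² = 0.2078/4.000 = 0.05195.
m_N − m_J = −2.5 log₁₀(0.05195) = 3.21.

3.21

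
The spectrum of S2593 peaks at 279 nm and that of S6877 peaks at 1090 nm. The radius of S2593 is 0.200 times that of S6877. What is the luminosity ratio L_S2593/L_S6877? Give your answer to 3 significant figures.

Wien's law gives T ∝ 1/λ_max, so T_S2593/T_S6877 = λ_S6877/λ_S2593 = 1090/279 = 3.907.
Then L ∝ R²T⁴ gives L_S2593/L_S6877 = (0.200)² × (3.907)⁴ = 0.04000 × 233.0 = 9.319.

9.32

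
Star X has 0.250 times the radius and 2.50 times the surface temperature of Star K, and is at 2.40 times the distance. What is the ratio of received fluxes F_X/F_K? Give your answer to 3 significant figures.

0.424

L_X/L_K = (R_X/R_K)²(T_X/T_K)⁴ = (0.250)² × (2.50)⁴ = 2.441.
F_X/F_K = (L_X/L_K)/(d_X/d_K)² = 2.441 / (2.40)² = 0.4239.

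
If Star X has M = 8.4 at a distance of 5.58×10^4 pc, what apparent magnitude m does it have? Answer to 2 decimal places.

27.13

m = M + 5 log₁₀(d/10 pc) = 8.4 + 5 log₁₀(5.58×10^4/10)
  = 8.4 + 5 × 3.747 = 8.4 + 18.73 = 27.13.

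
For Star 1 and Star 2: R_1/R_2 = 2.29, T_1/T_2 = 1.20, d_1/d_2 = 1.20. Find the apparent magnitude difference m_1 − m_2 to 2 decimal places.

L_1/L_2 = (2.29)²(1.20)⁴ = 10.87.
F_1/F_2 = (L_1/L_2)/(d_1/d_2)² = 10.87/1.440 = 7.552.
m_1 − m_2 = −2.5 log₁₀(7.552) = -2.20.

-2.20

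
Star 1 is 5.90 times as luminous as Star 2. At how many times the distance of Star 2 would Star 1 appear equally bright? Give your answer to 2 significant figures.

Equal flux requires L_1/d_1² = L_2/d_2², so d_1/d_2 = √(L_1/L_2)
= √(5.90) = 2.429.

2.4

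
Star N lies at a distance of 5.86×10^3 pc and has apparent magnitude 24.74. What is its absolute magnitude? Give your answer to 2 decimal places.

M = m − 5 log₁₀(d/10 pc) = 24.74 − 5 log₁₀(5.86×10^3/10)
  = 24.74 − 5 × 2.768 = 24.74 − 13.84 = 10.90.

10.90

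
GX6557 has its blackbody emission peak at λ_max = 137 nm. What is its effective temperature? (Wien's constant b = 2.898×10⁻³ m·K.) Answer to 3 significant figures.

T = b/λ_max = 2.898×10⁻³ / (137×10⁻⁹) = 2.115×10^4 K.

2.12×10^4 K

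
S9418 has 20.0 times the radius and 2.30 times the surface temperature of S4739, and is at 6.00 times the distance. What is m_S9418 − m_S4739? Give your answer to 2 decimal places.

-6.23

L_S9418/L_S4739 = (20.0)²(2.30)⁴ = 1.119×10^4.
F_S9418/F_S4739 = (L_S9418/L_S4739)/(d_S9418/d_S4739)² = 1.119×10^4/36.00 = 310.9.
m_S9418 − m_S4739 = −2.5 log₁₀(310.9) = -6.23.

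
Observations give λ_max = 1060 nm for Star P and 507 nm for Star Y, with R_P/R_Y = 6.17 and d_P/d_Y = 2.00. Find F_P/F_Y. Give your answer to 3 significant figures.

0.498

Wien's law: T_P/T_Y = λ_Y/λ_P = 507/1060 = 0.4783.
L_P/L_Y = (R_P/R_Y)²(T_P/T_Y)⁴ = (6.17)²(0.4783)⁴ = 1.992.
F_P/F_Y = (L_P/L_Y)/(d_P/d_Y)² = 1.992/(2.00)² = 0.4981.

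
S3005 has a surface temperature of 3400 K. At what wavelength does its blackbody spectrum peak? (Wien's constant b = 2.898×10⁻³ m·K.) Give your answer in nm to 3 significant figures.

λ_max = b/T = 2.898×10⁻³ / 3400 = 8.52×10^-7 m = 852.4 nm.

852 nm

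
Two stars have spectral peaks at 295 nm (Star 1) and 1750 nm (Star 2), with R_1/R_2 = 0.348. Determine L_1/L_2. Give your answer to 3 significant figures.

150

Wien's law gives T ∝ 1/λ_max, so T_1/T_2 = λ_2/λ_1 = 1750/295 = 5.932.
Then L ∝ R²T⁴ gives L_1/L_2 = (0.348)² × (5.932)⁴ = 0.1211 × 1238 = 150.0.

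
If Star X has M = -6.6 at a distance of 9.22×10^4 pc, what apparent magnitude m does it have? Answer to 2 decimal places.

13.22

m = M + 5 log₁₀(d/10 pc) = -6.6 + 5 log₁₀(9.22×10^4/10)
  = -6.6 + 5 × 3.965 = -6.6 + 19.82 = 13.22.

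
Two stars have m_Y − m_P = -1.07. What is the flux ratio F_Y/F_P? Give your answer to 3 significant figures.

2.68

F_Y/F_P = 10^(−(m_Y − m_P)/2.5) = 10^(1.07/2.5) = 10^0.428 = 2.679.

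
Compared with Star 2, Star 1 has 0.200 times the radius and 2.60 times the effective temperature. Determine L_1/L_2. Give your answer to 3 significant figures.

1.83

From the Stefan–Boltzmann law, L ∝ R²T⁴, so
L_1/L_2 = (R_1/R_2)² (T_1/T_2)⁴ = (0.200)² × (2.60)⁴ = 0.04000 × 45.70 = 1.828.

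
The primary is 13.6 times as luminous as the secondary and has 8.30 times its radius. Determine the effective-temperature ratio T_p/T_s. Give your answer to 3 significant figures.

0.667

L ∝ R²T⁴ gives T ∝ (L/R²)^(1/4), so
T_p/T_s = (13.6 / 8.30²)^(1/4) = (0.1974)^(1/4) = 0.6666.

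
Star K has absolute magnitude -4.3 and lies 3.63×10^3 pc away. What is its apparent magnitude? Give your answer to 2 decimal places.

8.50

m = M + 5 log₁₀(d/10 pc) = -4.3 + 5 log₁₀(3.63×10^3/10)
  = -4.3 + 5 × 2.560 = -4.3 + 12.80 = 8.50.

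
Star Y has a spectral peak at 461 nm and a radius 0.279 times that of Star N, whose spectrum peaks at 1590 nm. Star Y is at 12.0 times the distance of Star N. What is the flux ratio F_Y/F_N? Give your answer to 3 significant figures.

0.0765

Wien's law: T_Y/T_N = λ_N/λ_Y = 1590/461 = 3.449.
L_Y/L_N = (R_Y/R_N)²(T_Y/T_N)⁴ = (0.279)²(3.449)⁴ = 11.02.
F_Y/F_N = (L_Y/L_N)/(d_Y/d_N)² = 11.02/(12.0)² = 0.07649.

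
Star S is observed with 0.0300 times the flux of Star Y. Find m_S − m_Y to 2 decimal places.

3.81

m_S − m_Y = −2.5 log₁₀(F_S/F_Y) = −2.5 log₁₀(0.0300) = −2.5 × (-1.523) = 3.807.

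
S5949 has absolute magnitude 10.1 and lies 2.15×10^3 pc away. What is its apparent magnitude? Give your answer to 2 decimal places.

21.76

m = M + 5 log₁₀(d/10 pc) = 10.1 + 5 log₁₀(2.15×10^3/10)
  = 10.1 + 5 × 2.332 = 10.1 + 11.66 = 21.76.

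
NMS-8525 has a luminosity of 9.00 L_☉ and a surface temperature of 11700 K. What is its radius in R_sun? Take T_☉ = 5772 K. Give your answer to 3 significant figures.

R/R_☉ = √(L/L_☉) / (T/T_☉)² = √(9.00) / (2.027)²
       = 3.000 / 4.109 = 0.7301.

0.730 R_sun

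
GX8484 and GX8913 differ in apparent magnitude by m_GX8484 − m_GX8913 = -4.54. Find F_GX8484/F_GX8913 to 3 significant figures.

F_GX8484/F_GX8913 = 10^(−(m_GX8484 − m_GX8913)/2.5) = 10^(4.54/2.5) = 10^1.816 = 65.46.

65.5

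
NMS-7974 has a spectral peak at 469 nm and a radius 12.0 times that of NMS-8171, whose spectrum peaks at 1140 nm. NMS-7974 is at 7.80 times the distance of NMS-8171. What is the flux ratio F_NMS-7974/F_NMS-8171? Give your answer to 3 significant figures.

Wien's law: T_NMS-7974/T_NMS-8171 = λ_NMS-8171/λ_NMS-7974 = 1140/469 = 2.431.
L_NMS-7974/L_NMS-8171 = (R_NMS-7974/R_NMS-8171)²(T_NMS-7974/T_NMS-8171)⁴ = (12.0)²(2.431)⁴ = 5027.
F_NMS-7974/F_NMS-8171 = (L_NMS-7974/L_NMS-8171)/(d_NMS-7974/d_NMS-8171)² = 5027/(7.80)² = 82.62.

82.6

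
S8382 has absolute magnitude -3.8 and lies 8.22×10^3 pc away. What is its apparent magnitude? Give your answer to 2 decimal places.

10.77

m = M + 5 log₁₀(d/10 pc) = -3.8 + 5 log₁₀(8.22×10^3/10)
  = -3.8 + 5 × 2.915 = -3.8 + 14.57 = 10.77.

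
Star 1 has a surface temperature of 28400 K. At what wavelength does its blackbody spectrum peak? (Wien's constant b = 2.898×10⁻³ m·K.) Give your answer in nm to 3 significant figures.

102 nm

λ_max = b/T = 2.898×10⁻³ / 28400 = 1.02×10^-7 m = 102.0 nm.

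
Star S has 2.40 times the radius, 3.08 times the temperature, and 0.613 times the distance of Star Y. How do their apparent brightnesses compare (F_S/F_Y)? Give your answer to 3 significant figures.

1.38×10^3

L_S/L_Y = (R_S/R_Y)²(T_S/T_Y)⁴ = (2.40)² × (3.08)⁴ = 518.4.
F_S/F_Y = (L_S/L_Y)/(d_S/d_Y)² = 518.4 / (0.613)² = 1379.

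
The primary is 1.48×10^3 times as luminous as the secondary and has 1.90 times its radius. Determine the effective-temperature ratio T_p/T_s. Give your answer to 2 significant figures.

4.5

L ∝ R²T⁴ gives T ∝ (L/R²)^(1/4), so
T_p/T_s = (1.48×10^3 / 1.90²)^(1/4) = (410.0)^(1/4) = 4.500.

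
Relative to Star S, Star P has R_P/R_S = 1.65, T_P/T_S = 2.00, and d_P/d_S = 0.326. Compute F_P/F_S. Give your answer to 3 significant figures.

410

L_P/L_S = (R_P/R_S)²(T_P/T_S)⁴ = (1.65)² × (2.00)⁴ = 43.56.
F_P/F_S = (L_P/L_S)/(d_P/d_S)² = 43.56 / (0.326)² = 409.9.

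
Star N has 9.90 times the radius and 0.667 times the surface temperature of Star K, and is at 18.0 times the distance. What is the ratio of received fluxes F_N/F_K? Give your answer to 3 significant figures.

L_N/L_K = (R_N/R_K)²(T_N/T_K)⁴ = (9.90)² × (0.667)⁴ = 19.40.
F_N/F_K = (L_N/L_K)/(d_N/d_K)² = 19.40 / (18.0)² = 0.05987.

0.0599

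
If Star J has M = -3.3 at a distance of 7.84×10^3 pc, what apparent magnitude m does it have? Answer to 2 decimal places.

m = M + 5 log₁₀(d/10 pc) = -3.3 + 5 log₁₀(7.84×10^3/10)
  = -3.3 + 5 × 2.894 = -3.3 + 14.47 = 11.17.

11.17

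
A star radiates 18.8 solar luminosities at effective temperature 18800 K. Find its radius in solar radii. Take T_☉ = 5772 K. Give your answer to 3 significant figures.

R/R_☉ = √(L/L_☉) / (T/T_☉)² = √(18.8) / (3.257)²
       = 4.336 / 10.61 = 0.4087.

0.409 solar radii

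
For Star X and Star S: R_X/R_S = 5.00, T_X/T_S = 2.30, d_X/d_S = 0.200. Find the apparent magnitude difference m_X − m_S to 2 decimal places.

-10.61

L_X/L_S = (5.00)²(2.30)⁴ = 699.6.
F_X/F_S = (L_X/L_S)/(d_X/d_S)² = 699.6/0.04000 = 1.749×10^4.
m_X − m_S = −2.5 log₁₀(1.749×10^4) = -10.61.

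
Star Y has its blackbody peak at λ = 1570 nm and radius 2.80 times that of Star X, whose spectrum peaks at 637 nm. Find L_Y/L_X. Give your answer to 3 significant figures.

0.212

Wien's law gives T ∝ 1/λ_max, so T_Y/T_X = λ_X/λ_Y = 637/1570 = 0.4057.
Then L ∝ R²T⁴ gives L_Y/L_X = (2.80)² × (0.4057)⁴ = 7.840 × 0.02710 = 0.2125.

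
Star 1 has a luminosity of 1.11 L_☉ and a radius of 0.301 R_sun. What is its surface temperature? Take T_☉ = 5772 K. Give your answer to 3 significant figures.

1.08×10^4 K

T/T_☉ = (L/L_☉)^(1/4) / (R/R_☉)^(1/2)
T = 5772 × (1.11)^(1/4) / √(0.301) = 5772 × 1.026 / 0.5486 = 1.080×10^4 K.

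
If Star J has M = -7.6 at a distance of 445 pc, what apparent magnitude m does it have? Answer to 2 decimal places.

m = M + 5 log₁₀(d/10 pc) = -7.6 + 5 log₁₀(445/10)
  = -7.6 + 5 × 1.648 = -7.6 + 8.24 = 0.64.

0.64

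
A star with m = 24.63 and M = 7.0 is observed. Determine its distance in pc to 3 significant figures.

m − M = 5 log₁₀(d/10 pc)
24.63 − (7.0) = 17.63 = 5 log₁₀(d/10)
d = 10 × 10^(17.63/5) = 10 × 10^3.526 = 3.357×10^4 pc.

3.36×10^4 pc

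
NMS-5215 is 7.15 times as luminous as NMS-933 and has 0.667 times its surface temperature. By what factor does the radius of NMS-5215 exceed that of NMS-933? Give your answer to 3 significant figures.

6.01

L ∝ R²T⁴ gives R ∝ √L / T², so
R_NMS-5215/R_NMS-933 = √(7.15) / (0.667)² = 2.674 / 0.4449 = 6.010.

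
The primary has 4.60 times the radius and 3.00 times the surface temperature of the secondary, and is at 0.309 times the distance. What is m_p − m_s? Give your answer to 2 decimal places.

L_p/L_s = (4.60)²(3.00)⁴ = 1714.
F_p/F_s = (L_p/L_s)/(d_p/d_s)² = 1714/0.09548 = 1.795×10^4.
m_p − m_s = −2.5 log₁₀(1.795×10^4) = -10.64.

-10.64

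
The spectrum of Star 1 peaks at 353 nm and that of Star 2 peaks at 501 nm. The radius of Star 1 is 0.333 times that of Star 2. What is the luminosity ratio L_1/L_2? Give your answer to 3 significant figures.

0.450

Wien's law gives T ∝ 1/λ_max, so T_1/T_2 = λ_2/λ_1 = 501/353 = 1.419.
Then L ∝ R²T⁴ gives L_1/L_2 = (0.333)² × (1.419)⁴ = 0.1109 × 4.057 = 0.4499.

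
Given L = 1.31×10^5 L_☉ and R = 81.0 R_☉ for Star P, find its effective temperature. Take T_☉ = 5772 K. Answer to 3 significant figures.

1.22×10^4 K

T/T_☉ = (L/L_☉)^(1/4) / (R/R_☉)^(1/2)
T = 5772 × (1.31×10^5)^(1/4) / √(81.0) = 5772 × 19.02 / 9.000 = 1.220×10^4 K.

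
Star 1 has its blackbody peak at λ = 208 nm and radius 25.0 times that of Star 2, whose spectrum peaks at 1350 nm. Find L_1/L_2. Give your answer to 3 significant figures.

Wien's law gives T ∝ 1/λ_max, so T_1/T_2 = λ_2/λ_1 = 1350/208 = 6.490.
Then L ∝ R²T⁴ gives L_1/L_2 = (25.0)² × (6.490)⁴ = 625.0 × 1775 = 1.109×10^6.

1.11×10^6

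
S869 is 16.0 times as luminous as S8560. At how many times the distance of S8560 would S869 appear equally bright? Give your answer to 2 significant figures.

Equal flux requires L_S869/d_S869² = L_S8560/d_S8560², so d_S869/d_S8560 = √(L_S869/L_S8560)
= √(16.0) = 4.000.

4.0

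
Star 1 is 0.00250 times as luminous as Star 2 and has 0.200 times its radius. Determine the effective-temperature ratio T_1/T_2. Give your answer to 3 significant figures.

0.500

L ∝ R²T⁴ gives T ∝ (L/R²)^(1/4), so
T_1/T_2 = (0.00250 / 0.200²)^(1/4) = (0.06250)^(1/4) = 0.5000.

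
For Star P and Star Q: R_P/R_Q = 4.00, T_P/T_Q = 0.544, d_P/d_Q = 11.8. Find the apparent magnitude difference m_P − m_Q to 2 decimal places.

L_P/L_Q = (4.00)²(0.544)⁴ = 1.401.
F_P/F_Q = (L_P/L_Q)/(d_P/d_Q)² = 1.401/139.2 = 0.01006.
m_P − m_Q = −2.5 log₁₀(0.01006) = 4.99.

4.99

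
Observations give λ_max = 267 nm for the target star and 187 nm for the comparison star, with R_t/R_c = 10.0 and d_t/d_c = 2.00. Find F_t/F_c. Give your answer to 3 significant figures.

6.02

Wien's law: T_t/T_c = λ_c/λ_t = 187/267 = 0.7004.
L_t/L_c = (R_t/R_c)²(T_t/T_c)⁴ = (10.0)²(0.7004)⁴ = 24.06.
F_t/F_c = (L_t/L_c)/(d_t/d_c)² = 24.06/(2.00)² = 6.015.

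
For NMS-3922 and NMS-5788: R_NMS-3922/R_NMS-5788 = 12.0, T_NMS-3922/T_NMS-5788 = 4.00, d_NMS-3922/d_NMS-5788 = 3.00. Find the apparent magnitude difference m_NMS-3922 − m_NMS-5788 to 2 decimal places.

L_NMS-3922/L_NMS-5788 = (12.0)²(4.00)⁴ = 3.686×10^4.
F_NMS-3922/F_NMS-5788 = (L_NMS-3922/L_NMS-5788)/(d_NMS-3922/d_NMS-5788)² = 3.686×10^4/9.000 = 4096.
m_NMS-3922 − m_NMS-5788 = −2.5 log₁₀(4096) = -9.03.

-9.03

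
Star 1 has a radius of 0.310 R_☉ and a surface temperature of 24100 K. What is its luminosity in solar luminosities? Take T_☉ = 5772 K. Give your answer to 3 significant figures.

29.2 solar luminosities

L/L_☉ = (R/R_☉)² (T/T_☉)⁴ = (0.310)² × (24100/5772)⁴
       = 0.09610 × (4.175)⁴ = 0.09610 × 303.9 = 29.21.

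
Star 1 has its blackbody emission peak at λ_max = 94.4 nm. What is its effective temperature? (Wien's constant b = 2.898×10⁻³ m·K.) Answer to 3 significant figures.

3.07×10^4 K

T = b/λ_max = 2.898×10⁻³ / (94.4×10⁻⁹) = 3.070×10^4 K.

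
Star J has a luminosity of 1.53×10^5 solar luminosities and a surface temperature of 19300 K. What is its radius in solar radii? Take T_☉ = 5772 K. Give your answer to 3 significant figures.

35.0 solar radii

R/R_☉ = √(L/L_☉) / (T/T_☉)² = √(1.53×10^5) / (3.344)²
       = 391.2 / 11.18 = 34.99.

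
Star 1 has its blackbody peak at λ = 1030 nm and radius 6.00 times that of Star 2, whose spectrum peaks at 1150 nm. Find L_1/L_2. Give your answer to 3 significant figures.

55.9

Wien's law gives T ∝ 1/λ_max, so T_1/T_2 = λ_2/λ_1 = 1150/1030 = 1.117.
Then L ∝ R²T⁴ gives L_1/L_2 = (6.00)² × (1.117)⁴ = 36.00 × 1.554 = 55.94.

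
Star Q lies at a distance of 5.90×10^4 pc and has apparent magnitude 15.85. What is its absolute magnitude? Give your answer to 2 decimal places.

M = m − 5 log₁₀(d/10 pc) = 15.85 − 5 log₁₀(5.90×10^4/10)
  = 15.85 − 5 × 3.771 = 15.85 − 18.85 = -3.00.

-3.00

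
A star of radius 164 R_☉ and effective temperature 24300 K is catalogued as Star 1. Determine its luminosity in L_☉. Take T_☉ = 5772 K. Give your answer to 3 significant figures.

8.45×10^6 L_☉

L/L_☉ = (R/R_☉)² (T/T_☉)⁴ = (164)² × (24300/5772)⁴
       = 2.690×10^4 × (4.210)⁴ = 2.690×10^4 × 314.1 = 8.449×10^6.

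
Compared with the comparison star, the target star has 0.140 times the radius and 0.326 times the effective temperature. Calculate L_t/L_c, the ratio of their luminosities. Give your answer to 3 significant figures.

From the Stefan–Boltzmann law, L ∝ R²T⁴, so
L_t/L_c = (R_t/R_c)² (T_t/T_c)⁴ = (0.140)² × (0.326)⁴ = 0.01960 × 0.01129 = 2.214×10^-4.

2.21×10^-4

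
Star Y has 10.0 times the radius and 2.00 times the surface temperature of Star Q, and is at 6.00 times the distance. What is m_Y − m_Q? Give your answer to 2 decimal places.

-4.12

L_Y/L_Q = (10.0)²(2.00)⁴ = 1600.
F_Y/F_Q = (L_Y/L_Q)/(d_Y/d_Q)² = 1600/36.00 = 44.44.
m_Y − m_Q = −2.5 log₁₀(44.44) = -4.12.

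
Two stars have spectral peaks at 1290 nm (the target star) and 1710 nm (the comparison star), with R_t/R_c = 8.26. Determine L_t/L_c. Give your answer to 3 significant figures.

211

Wien's law gives T ∝ 1/λ_max, so T_t/T_c = λ_c/λ_t = 1710/1290 = 1.326.
Then L ∝ R²T⁴ gives L_t/L_c = (8.26)² × (1.326)⁴ = 68.23 × 3.088 = 210.7.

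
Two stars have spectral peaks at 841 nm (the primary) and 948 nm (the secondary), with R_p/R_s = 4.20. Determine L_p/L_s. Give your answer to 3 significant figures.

Wien's law gives T ∝ 1/λ_max, so T_p/T_s = λ_s/λ_p = 948/841 = 1.127.
Then L ∝ R²T⁴ gives L_p/L_s = (4.20)² × (1.127)⁴ = 17.64 × 1.615 = 28.48.

28.5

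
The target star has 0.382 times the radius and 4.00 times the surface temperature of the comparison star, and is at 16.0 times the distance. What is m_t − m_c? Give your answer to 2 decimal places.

2.09

L_t/L_c = (0.382)²(4.00)⁴ = 37.36.
F_t/F_c = (L_t/L_c)/(d_t/d_c)² = 37.36/256.0 = 0.1459.
m_t − m_c = −2.5 log₁₀(0.1459) = 2.09.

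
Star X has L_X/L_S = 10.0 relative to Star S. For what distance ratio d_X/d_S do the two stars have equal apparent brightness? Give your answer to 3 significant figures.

Equal flux requires L_X/d_X² = L_S/d_S², so d_X/d_S = √(L_X/L_S)
= √(10.0) = 3.162.

3.16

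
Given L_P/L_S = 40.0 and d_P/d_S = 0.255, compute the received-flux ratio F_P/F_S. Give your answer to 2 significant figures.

F = L/(4πd²), so F_P/F_S = (L_P/L_S) / (d_P/d_S)²
= 40.0 / (0.255)² = 40.0 / 0.06502 = 615.1.

6.2×10^2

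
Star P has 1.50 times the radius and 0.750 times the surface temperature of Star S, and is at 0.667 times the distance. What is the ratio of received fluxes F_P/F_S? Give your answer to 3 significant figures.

1.60

L_P/L_S = (R_P/R_S)²(T_P/T_S)⁴ = (1.50)² × (0.750)⁴ = 0.7119.
F_P/F_S = (L_P/L_S)/(d_P/d_S)² = 0.7119 / (0.667)² = 1.600.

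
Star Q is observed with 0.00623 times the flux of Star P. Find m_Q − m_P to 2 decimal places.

m_Q − m_P = −2.5 log₁₀(F_Q/F_P) = −2.5 log₁₀(0.00623) = −2.5 × (-2.206) = 5.514.

5.51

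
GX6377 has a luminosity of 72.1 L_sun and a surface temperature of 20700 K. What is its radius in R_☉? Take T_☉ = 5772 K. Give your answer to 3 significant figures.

0.660 R_☉

R/R_☉ = √(L/L_☉) / (T/T_☉)² = √(72.1) / (3.586)²
       = 8.491 / 12.86 = 0.6602.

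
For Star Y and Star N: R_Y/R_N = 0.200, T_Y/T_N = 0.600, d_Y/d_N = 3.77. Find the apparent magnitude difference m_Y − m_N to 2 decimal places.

8.60

L_Y/L_N = (0.200)²(0.600)⁴ = 0.005184.
F_Y/F_N = (L_Y/L_N)/(d_Y/d_N)² = 0.005184/14.21 = 3.647×10^-4.
m_Y − m_N = −2.5 log₁₀(3.647×10^-4) = 8.60.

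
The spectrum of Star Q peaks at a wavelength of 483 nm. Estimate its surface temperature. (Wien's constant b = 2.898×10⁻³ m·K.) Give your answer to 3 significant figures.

T = b/λ_max = 2.898×10⁻³ / (483×10⁻⁹) = 6000 K.

6.00×10^3 K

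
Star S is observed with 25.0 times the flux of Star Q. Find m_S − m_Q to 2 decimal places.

-3.49

m_S − m_Q = −2.5 log₁₀(F_S/F_Q) = −2.5 log₁₀(25.0) = −2.5 × (1.398) = -3.495.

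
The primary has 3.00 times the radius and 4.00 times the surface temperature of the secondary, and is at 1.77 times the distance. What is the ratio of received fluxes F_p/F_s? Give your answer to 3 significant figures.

L_p/L_s = (R_p/R_s)²(T_p/T_s)⁴ = (3.00)² × (4.00)⁴ = 2304.
F_p/F_s = (L_p/L_s)/(d_p/d_s)² = 2304 / (1.77)² = 735.4.

735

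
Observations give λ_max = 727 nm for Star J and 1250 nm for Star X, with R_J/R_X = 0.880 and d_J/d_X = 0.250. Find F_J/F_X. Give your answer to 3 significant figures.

108

Wien's law: T_J/T_X = λ_X/λ_J = 1250/727 = 1.719.
L_J/L_X = (R_J/R_X)²(T_J/T_X)⁴ = (0.880)²(1.719)⁴ = 6.768.
F_J/F_X = (L_J/L_X)/(d_J/d_X)² = 6.768/(0.250)² = 108.3.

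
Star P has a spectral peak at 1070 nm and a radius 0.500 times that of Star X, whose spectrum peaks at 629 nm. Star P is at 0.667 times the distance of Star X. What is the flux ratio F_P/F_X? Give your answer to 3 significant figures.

Wien's law: T_P/T_X = λ_X/λ_P = 629/1070 = 0.5879.
L_P/L_X = (R_P/R_X)²(T_P/T_X)⁴ = (0.500)²(0.5879)⁴ = 0.02985.
F_P/F_X = (L_P/L_X)/(d_P/d_X)² = 0.02985/(0.667)² = 0.06711.

0.0671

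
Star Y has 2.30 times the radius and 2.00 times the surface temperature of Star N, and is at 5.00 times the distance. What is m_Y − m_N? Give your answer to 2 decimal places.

-1.32

L_Y/L_N = (2.30)²(2.00)⁴ = 84.64.
F_Y/F_N = (L_Y/L_N)/(d_Y/d_N)² = 84.64/25.00 = 3.386.
m_Y − m_N = −2.5 log₁₀(3.386) = -1.32.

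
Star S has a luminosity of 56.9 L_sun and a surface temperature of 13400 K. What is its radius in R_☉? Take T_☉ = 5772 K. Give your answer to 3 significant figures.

1.40 R_☉

R/R_☉ = √(L/L_☉) / (T/T_☉)² = √(56.9) / (2.322)²
       = 7.543 / 5.390 = 1.400.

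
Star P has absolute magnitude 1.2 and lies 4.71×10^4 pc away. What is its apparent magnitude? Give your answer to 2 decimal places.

19.57

m = M + 5 log₁₀(d/10 pc) = 1.2 + 5 log₁₀(4.71×10^4/10)
  = 1.2 + 5 × 3.673 = 1.2 + 18.37 = 19.57.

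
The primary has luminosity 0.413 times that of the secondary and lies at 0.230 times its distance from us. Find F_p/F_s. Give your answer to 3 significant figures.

F = L/(4πd²), so F_p/F_s = (L_p/L_s) / (d_p/d_s)²
= 0.413 / (0.230)² = 0.413 / 0.05290 = 7.807.

7.81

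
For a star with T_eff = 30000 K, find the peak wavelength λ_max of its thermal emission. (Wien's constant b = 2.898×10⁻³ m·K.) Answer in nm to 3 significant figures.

96.6 nm

λ_max = b/T = 2.898×10⁻³ / 30000 = 9.66×10^-8 m = 96.60 nm.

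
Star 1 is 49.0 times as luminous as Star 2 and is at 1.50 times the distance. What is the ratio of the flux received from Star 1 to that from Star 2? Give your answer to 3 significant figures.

F = L/(4πd²), so F_1/F_2 = (L_1/L_2) / (d_1/d_2)²
= 49.0 / (1.50)² = 49.0 / 2.250 = 21.78.

21.8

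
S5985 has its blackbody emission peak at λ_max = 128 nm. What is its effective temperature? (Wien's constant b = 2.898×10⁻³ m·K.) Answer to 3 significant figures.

2.26×10^4 K

T = b/λ_max = 2.898×10⁻³ / (128×10⁻⁹) = 2.264×10^4 K.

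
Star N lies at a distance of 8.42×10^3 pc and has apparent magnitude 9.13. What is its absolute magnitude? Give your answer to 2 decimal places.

-5.50

M = m − 5 log₁₀(d/10 pc) = 9.13 − 5 log₁₀(8.42×10^3/10)
  = 9.13 − 5 × 2.925 = 9.13 − 14.63 = -5.50.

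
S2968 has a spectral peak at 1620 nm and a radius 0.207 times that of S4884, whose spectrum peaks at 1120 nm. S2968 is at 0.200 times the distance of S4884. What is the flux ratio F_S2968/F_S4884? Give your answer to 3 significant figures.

0.245

Wien's law: T_S2968/T_S4884 = λ_S4884/λ_S2968 = 1120/1620 = 0.6914.
L_S2968/L_S4884 = (R_S2968/R_S4884)²(T_S2968/T_S4884)⁴ = (0.207)²(0.6914)⁴ = 0.009789.
F_S2968/F_S4884 = (L_S2968/L_S4884)/(d_S2968/d_S4884)² = 0.009789/(0.200)² = 0.2447.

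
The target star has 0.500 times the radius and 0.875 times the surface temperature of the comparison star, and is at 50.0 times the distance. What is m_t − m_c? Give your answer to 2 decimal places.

L_t/L_c = (0.500)²(0.875)⁴ = 0.1465.
F_t/F_c = (L_t/L_c)/(d_t/d_c)² = 0.1465/2500 = 5.862×10^-5.
m_t − m_c = −2.5 log₁₀(5.862×10^-5) = 10.58.

10.58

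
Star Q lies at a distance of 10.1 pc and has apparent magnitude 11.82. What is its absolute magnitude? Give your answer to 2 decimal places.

11.80

M = m − 5 log₁₀(d/10 pc) = 11.82 − 5 log₁₀(10.1/10)
  = 11.82 − 5 × 0.004 = 11.82 − 0.02 = 11.80.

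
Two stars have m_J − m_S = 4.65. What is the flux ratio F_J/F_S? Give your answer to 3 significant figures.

F_J/F_S = 10^(−(m_J − m_S)/2.5) = 10^(-4.65/2.5) = 10^-1.860 = 0.01380.

0.0138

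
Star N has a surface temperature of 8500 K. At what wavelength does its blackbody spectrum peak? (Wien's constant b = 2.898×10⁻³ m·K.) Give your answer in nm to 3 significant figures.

341 nm

λ_max = b/T = 2.898×10⁻³ / 8500 = 3.41×10^-7 m = 340.9 nm.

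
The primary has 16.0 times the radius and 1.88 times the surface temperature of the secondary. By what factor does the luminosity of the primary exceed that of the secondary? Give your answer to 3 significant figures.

From the Stefan–Boltzmann law, L ∝ R²T⁴, so
L_p/L_s = (R_p/R_s)² (T_p/T_s)⁴ = (16.0)² × (1.88)⁴ = 256.0 × 12.49 = 3198.

3.20×10^3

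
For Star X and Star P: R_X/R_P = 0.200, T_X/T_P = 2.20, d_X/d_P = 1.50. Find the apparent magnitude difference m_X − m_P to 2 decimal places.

0.95

L_X/L_P = (0.200)²(2.20)⁴ = 0.9370.
F_X/F_P = (L_X/L_P)/(d_X/d_P)² = 0.9370/2.250 = 0.4165.
m_X − m_P = −2.5 log₁₀(0.4165) = 0.95.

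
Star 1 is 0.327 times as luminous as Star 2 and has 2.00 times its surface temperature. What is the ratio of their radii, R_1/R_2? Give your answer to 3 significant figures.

0.143

L ∝ R²T⁴ gives R ∝ √L / T², so
R_1/R_2 = √(0.327) / (2.00)² = 0.5718 / 4.000 = 0.1430.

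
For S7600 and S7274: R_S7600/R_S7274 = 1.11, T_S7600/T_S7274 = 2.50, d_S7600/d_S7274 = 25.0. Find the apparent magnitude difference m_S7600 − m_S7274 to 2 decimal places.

2.78

L_S7600/L_S7274 = (1.11)²(2.50)⁴ = 48.13.
F_S7600/F_S7274 = (L_S7600/L_S7274)/(d_S7600/d_S7274)² = 48.13/625.0 = 0.07701.
m_S7600 − m_S7274 = −2.5 log₁₀(0.07701) = 2.78.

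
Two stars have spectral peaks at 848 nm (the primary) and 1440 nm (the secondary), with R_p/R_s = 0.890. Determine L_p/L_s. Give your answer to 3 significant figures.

6.59

Wien's law gives T ∝ 1/λ_max, so T_p/T_s = λ_s/λ_p = 1440/848 = 1.698.
Then L ∝ R²T⁴ gives L_p/L_s = (0.890)² × (1.698)⁴ = 0.7921 × 8.315 = 6.586.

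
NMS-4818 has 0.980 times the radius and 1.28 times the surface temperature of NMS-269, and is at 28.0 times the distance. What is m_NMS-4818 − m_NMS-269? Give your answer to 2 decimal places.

6.21

L_NMS-4818/L_NMS-269 = (0.980)²(1.28)⁴ = 2.578.
F_NMS-4818/F_NMS-269 = (L_NMS-4818/L_NMS-269)/(d_NMS-4818/d_NMS-269)² = 2.578/784.0 = 0.003288.
m_NMS-4818 − m_NMS-269 = −2.5 log₁₀(0.003288) = 6.21.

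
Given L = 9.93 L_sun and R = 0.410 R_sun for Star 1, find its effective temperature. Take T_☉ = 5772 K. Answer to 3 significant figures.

1.60×10^4 K

T/T_☉ = (L/L_☉)^(1/4) / (R/R_☉)^(1/2)
T = 5772 × (9.93)^(1/4) / √(0.410) = 5772 × 1.775 / 0.6403 = 1.600×10^4 K.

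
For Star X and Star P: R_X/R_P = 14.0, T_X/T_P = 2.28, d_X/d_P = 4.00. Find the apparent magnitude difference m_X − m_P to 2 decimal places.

L_X/L_P = (14.0)²(2.28)⁴ = 5297.
F_X/F_P = (L_X/L_P)/(d_X/d_P)² = 5297/16.00 = 331.0.
m_X − m_P = −2.5 log₁₀(331.0) = -6.30.

-6.30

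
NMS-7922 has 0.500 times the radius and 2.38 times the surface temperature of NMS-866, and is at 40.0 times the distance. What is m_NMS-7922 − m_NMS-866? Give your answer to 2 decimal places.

5.75

L_NMS-7922/L_NMS-866 = (0.500)²(2.38)⁴ = 8.021.
F_NMS-7922/F_NMS-866 = (L_NMS-7922/L_NMS-866)/(d_NMS-7922/d_NMS-866)² = 8.021/1600 = 0.005013.
m_NMS-7922 − m_NMS-866 = −2.5 log₁₀(0.005013) = 5.75.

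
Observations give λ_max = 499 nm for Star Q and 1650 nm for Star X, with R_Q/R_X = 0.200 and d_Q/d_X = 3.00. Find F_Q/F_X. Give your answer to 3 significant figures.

Wien's law: T_Q/T_X = λ_X/λ_Q = 1650/499 = 3.307.
L_Q/L_X = (R_Q/R_X)²(T_Q/T_X)⁴ = (0.200)²(3.307)⁴ = 4.782.
F_Q/F_X = (L_Q/L_X)/(d_Q/d_X)² = 4.782/(3.00)² = 0.5313.

0.531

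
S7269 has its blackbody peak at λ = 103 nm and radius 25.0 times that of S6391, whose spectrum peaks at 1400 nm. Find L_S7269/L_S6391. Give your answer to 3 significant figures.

2.13×10^7

Wien's law gives T ∝ 1/λ_max, so T_S7269/T_S6391 = λ_S6391/λ_S7269 = 1400/103 = 13.59.
Then L ∝ R²T⁴ gives L_S7269/L_S6391 = (25.0)² × (13.59)⁴ = 625.0 × 3.413×10^4 = 2.133×10^7.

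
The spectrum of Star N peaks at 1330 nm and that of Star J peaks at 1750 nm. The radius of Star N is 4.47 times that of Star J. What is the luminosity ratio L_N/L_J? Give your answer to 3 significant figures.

59.9

Wien's law gives T ∝ 1/λ_max, so T_N/T_J = λ_J/λ_N = 1750/1330 = 1.316.
Then L ∝ R²T⁴ gives L_N/L_J = (4.47)² × (1.316)⁴ = 19.98 × 2.997 = 59.89.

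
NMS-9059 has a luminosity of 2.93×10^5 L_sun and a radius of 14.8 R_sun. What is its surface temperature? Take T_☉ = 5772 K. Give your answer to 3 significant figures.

3.49×10^4 K

T/T_☉ = (L/L_☉)^(1/4) / (R/R_☉)^(1/2)
T = 5772 × (2.93×10^5)^(1/4) / √(14.8) = 5772 × 23.27 / 3.847 = 3.491×10^4 K.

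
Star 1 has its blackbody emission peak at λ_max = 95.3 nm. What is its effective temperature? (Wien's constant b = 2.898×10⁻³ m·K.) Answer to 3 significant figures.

T = b/λ_max = 2.898×10⁻³ / (95.3×10⁻⁹) = 3.041×10^4 K.

3.04×10^4 K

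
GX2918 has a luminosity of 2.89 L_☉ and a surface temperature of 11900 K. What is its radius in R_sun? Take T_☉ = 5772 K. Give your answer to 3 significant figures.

R/R_☉ = √(L/L_☉) / (T/T_☉)² = √(2.89) / (2.062)²
       = 1.700 / 4.251 = 0.4000.

0.400 R_sun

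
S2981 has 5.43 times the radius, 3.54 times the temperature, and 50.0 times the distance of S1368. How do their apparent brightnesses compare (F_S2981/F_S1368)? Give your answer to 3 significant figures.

L_S2981/L_S1368 = (R_S2981/R_S1368)²(T_S2981/T_S1368)⁴ = (5.43)² × (3.54)⁴ = 4630.
F_S2981/F_S1368 = (L_S2981/L_S1368)/(d_S2981/d_S1368)² = 4630 / (50.0)² = 1.852.

1.85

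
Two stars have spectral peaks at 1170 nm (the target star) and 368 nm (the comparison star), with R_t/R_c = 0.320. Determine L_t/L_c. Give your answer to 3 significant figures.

Wien's law gives T ∝ 1/λ_max, so T_t/T_c = λ_c/λ_t = 368/1170 = 0.3145.
Then L ∝ R²T⁴ gives L_t/L_c = (0.320)² × (0.3145)⁴ = 0.1024 × 0.009787 = 0.001002.

0.00100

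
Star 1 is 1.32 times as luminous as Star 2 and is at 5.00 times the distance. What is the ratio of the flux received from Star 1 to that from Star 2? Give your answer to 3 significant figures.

F = L/(4πd²), so F_1/F_2 = (L_1/L_2) / (d_1/d_2)²
= 1.32 / (5.00)² = 1.32 / 25.00 = 0.05280.

0.0528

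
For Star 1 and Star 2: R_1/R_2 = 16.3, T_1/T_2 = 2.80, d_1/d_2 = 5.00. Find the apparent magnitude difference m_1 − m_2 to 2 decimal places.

L_1/L_2 = (16.3)²(2.80)⁴ = 1.633×10^4.
F_1/F_2 = (L_1/L_2)/(d_1/d_2)² = 1.633×10^4/25.00 = 653.2.
m_1 − m_2 = −2.5 log₁₀(653.2) = -7.04.

-7.04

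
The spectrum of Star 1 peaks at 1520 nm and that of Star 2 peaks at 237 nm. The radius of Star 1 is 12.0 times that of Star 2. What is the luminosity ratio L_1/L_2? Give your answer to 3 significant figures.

Wien's law gives T ∝ 1/λ_max, so T_1/T_2 = λ_2/λ_1 = 237/1520 = 0.1559.
Then L ∝ R²T⁴ gives L_1/L_2 = (12.0)² × (0.1559)⁴ = 144.0 × 5.910×10^-4 = 0.08511.

0.0851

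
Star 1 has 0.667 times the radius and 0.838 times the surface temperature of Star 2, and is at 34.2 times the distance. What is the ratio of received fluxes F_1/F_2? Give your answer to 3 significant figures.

L_1/L_2 = (R_1/R_2)²(T_1/T_2)⁴ = (0.667)² × (0.838)⁴ = 0.2194.
F_1/F_2 = (L_1/L_2)/(d_1/d_2)² = 0.2194 / (34.2)² = 1.876×10^-4.

1.88×10^-4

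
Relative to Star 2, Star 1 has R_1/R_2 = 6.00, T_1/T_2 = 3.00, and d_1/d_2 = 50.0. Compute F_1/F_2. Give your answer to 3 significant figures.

1.17

L_1/L_2 = (R_1/R_2)²(T_1/T_2)⁴ = (6.00)² × (3.00)⁴ = 2916.
F_1/F_2 = (L_1/L_2)/(d_1/d_2)² = 2916 / (50.0)² = 1.166.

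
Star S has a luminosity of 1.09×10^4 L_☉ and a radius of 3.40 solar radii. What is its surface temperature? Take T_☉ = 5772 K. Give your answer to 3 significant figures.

T/T_☉ = (L/L_☉)^(1/4) / (R/R_☉)^(1/2)
T = 5772 × (1.09×10^4)^(1/4) / √(3.40) = 5772 × 10.22 / 1.844 = 3.198×10^4 K.

3.20×10^4 K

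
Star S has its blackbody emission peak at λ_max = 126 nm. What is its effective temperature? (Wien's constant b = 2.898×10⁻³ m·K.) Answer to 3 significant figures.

2.30×10^4 K

T = b/λ_max = 2.898×10⁻³ / (126×10⁻⁹) = 2.300×10^4 K.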